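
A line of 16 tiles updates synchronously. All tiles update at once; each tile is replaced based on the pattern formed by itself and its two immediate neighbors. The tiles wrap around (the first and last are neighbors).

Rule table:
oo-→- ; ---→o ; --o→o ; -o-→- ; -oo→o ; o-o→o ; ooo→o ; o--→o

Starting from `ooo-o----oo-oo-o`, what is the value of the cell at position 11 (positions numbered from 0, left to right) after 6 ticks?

tick 1: oo-o-ooooo-oo-oo
tick 2: o-o-ooooo-oo-ooo
tick 3: -o-ooooo-oo-oooo
tick 4: o-ooooo-oo-oooo-
tick 5: -ooooo-oo-oooo-o
tick 6: ooooo-oo-oooo-o-
position 11 holds o

o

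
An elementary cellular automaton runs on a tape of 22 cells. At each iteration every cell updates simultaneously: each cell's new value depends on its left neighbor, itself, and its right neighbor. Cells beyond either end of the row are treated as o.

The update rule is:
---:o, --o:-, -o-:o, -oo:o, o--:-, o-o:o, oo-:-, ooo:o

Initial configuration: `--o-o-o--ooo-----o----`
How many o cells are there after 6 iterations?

17

--ooooo--oo--ooo-o-oo-
--oooo---o---oo-oooo-o
--ooo--o-o-o-o-oooo-oo
--oo---ooooooooooo-ooo
--o--o-oooooooooo-oooo
--o--ooooooooooo-ooooo
count of o: 17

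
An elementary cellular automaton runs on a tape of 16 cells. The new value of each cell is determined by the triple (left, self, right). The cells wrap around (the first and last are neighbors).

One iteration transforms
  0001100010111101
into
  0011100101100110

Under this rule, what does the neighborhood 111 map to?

At position 11 the neighborhood is 111; the next row has 0 there.

0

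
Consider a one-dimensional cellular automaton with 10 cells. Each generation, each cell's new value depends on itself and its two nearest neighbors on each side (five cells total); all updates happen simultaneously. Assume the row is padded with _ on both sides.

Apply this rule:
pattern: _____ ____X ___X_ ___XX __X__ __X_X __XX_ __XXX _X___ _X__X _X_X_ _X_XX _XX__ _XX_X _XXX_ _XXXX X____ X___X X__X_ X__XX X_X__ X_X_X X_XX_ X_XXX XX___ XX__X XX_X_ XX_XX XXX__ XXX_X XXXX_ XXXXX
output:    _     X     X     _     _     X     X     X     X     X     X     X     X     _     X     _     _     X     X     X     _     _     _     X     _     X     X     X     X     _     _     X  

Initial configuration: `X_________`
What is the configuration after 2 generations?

X_X_______

_X________
X_X_______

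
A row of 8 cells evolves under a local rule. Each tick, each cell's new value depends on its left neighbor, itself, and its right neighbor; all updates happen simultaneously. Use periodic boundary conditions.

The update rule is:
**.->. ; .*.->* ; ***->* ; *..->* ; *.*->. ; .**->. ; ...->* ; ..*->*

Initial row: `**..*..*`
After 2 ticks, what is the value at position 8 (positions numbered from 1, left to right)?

.

tick 1: *.*****.
tick 2: *..***..
position 8 holds .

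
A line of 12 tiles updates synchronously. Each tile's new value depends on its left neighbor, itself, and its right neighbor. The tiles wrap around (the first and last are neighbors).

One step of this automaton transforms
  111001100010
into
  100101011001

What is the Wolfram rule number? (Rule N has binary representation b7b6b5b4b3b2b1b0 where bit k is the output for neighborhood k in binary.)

position 1: 111 → 0  (bit 7 = 0)
position 2: 110 → 0  (bit 6 = 0)
position 11: 101 → 1  (bit 5 = 1)
position 3: 100 → 1  (bit 4 = 1)
position 0: 011 → 1  (bit 3 = 1)
position 10: 010 → 0  (bit 2 = 0)
position 4: 001 → 0  (bit 1 = 0)
position 8: 000 → 1  (bit 0 = 1)
bits b7..b0 = 00111001 = 57

57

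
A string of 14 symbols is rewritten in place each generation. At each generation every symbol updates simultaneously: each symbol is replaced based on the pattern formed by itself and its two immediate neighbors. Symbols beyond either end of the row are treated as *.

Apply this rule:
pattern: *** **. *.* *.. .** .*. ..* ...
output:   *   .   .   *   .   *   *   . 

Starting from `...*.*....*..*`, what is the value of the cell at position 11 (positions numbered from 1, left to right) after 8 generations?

generation 1: *.**.**..****.
generation 2: .......**.**..
generation 3: *.....*.....**
generation 4: .*...***...*.*
generation 5: .**.*.*.*.**..
generation 6: ....*.*.*...**
generation 7: *..**.*.**.*.*
generation 8: .**...*....*..
position 11 holds .

.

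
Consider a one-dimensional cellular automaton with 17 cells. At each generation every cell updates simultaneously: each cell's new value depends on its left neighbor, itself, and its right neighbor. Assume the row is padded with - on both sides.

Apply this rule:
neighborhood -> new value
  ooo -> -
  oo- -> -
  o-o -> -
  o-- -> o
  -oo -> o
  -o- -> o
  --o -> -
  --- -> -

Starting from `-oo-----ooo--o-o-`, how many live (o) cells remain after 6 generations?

9

-o-o----o--o-o-oo
-o-oo---oo-o-o-o-
-o-o-o--o--o-o-oo
-o-o-oo-oo-o-o-o-
-o-o-o--o--o-o-oo  (repeats generation 3; period 2)
generation 6: -o-o-oo-oo-o-o-o-
count of o: 9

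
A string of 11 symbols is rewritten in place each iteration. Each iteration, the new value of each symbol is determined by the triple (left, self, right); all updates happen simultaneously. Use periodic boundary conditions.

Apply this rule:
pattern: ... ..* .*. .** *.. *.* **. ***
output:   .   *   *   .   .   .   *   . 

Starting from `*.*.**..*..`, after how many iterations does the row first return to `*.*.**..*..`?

*.*..*.**.*
*.*.**..*..

2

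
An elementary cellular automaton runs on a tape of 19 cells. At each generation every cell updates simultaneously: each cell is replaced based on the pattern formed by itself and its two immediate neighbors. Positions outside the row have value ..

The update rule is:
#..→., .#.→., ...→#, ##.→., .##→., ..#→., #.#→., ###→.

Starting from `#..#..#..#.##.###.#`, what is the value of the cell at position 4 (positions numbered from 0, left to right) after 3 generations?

.

...................
###################
...................
position 4 holds .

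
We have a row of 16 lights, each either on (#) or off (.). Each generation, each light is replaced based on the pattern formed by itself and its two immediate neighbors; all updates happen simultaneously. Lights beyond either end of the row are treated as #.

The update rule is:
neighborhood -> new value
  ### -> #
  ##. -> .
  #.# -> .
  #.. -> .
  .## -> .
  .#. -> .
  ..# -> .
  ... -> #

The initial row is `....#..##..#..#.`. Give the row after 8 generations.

.##.............
....###########.
.##..#########..
......#######...
.####..#####..#.
..##....###.....
.....##..#..###.
.###.........#..

.###.........#..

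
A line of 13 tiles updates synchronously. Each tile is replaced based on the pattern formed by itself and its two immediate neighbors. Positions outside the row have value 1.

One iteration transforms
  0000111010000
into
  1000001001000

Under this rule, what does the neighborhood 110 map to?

1

At position 6 the neighborhood is 110; the next row has 1 there.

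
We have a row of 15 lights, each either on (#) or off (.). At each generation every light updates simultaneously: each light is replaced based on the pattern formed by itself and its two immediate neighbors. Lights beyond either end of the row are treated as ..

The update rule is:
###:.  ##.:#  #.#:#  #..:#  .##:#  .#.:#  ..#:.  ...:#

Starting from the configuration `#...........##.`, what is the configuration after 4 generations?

generation 1: ###########.###
generation 2: #.........###.#
generation 3: #########.#.###
generation 4: #.......#####.#

#.......#####.#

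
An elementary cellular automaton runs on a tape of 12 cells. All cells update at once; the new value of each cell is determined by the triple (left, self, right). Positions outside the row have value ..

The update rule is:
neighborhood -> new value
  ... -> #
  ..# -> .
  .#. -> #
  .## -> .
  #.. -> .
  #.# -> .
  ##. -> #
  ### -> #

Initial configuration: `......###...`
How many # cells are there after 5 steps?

5

#####..##.##
.####...#..#
..###.#.#..#
#..##.#.#..#
#...#.#.#..#
count of #: 5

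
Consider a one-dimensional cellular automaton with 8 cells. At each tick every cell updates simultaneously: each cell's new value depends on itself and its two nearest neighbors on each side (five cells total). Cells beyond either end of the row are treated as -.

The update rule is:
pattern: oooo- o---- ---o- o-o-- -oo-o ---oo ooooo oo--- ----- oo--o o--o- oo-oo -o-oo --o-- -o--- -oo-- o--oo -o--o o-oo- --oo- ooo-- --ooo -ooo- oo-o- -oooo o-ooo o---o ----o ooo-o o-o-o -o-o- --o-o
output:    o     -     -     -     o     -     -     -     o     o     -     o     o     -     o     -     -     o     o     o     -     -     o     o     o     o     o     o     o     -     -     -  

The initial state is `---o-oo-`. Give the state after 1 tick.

oo--oo--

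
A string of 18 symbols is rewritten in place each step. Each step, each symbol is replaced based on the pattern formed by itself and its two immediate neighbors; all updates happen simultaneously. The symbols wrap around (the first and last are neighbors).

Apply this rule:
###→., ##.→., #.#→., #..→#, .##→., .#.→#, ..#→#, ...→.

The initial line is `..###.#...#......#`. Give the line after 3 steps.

##....##.###....##
..#..#......#..#..
.######....######.

.######....######.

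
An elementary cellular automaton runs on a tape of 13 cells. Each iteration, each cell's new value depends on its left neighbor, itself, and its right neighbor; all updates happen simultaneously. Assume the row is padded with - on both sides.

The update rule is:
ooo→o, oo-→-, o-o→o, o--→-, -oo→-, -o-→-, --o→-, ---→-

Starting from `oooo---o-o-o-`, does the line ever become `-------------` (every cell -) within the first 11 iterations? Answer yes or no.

iteration 1: -oo-----o-o--
iteration 2: ---------o---
iteration 3: -------------
all cells are - at iteration 3

yes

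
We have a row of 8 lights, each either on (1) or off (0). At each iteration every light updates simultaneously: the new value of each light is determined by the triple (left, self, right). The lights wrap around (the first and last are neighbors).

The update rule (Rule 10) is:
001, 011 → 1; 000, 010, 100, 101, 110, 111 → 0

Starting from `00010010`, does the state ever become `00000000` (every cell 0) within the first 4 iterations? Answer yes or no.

no

iteration 1: 00100100
iteration 2: 01001000
iteration 3: 10010000
iteration 4: 00100001
iteration 4 is 00100001, still not uniform 0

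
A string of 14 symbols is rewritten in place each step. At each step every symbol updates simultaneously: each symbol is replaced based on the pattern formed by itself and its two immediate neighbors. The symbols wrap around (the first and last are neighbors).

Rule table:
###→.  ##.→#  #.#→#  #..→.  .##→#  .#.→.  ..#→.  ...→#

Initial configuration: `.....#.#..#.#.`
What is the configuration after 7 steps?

####..#....#..
#..#....##....
.....##.##.##.
####.########.
#..###......##
#..#.#.####.#.
....#.##..##.#

....#.##..##.#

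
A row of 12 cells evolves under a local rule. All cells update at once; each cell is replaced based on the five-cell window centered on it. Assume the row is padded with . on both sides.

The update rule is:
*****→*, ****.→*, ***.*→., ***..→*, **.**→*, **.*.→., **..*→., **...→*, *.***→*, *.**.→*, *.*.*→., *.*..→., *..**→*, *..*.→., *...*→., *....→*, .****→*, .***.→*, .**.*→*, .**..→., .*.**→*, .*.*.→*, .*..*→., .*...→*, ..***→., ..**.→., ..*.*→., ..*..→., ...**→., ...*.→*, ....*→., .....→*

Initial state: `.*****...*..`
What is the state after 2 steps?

...***...**.

..*****.*.**
...***...**.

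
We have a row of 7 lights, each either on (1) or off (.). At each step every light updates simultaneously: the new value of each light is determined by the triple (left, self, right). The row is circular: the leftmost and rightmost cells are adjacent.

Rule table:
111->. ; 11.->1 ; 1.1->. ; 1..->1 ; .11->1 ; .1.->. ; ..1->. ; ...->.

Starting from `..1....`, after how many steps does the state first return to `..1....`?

7

...1...
....1..
.....1.
......1
1......
.1.....
..1....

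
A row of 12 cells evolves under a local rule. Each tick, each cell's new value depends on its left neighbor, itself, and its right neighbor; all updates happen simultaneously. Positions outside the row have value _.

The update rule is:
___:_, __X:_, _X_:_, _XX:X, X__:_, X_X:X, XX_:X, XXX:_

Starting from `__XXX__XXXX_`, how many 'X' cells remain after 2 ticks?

1

__X_X__X__X_
___X________
count of X: 1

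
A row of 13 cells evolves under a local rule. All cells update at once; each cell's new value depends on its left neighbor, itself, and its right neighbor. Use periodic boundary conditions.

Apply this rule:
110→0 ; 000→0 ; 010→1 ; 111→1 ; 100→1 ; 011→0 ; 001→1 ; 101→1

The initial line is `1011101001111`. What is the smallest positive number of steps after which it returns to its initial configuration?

39

step 1: 0101011110111
step 2: 1111101101010
step 3: 0111010011111
step 4: 1010111101110
step 5: 1111011010101
step 6: 1110100111110
step 7: 0101111011101
step 8: 1110110101011
step 9: 1101001111101
step 10: 1011110111010
step 11: 1101101010111
step 12: 1010011111011
step 13: 0111101110101
step 14: 1011010101111
step 15: 0100111110111
step 16: 1111011101010
step 17: 0110101011111
step 18: 1001111101110
step 19: 1110111010101
step 20: 1101010111110
step 21: 0011111011101
step 22: 1101110101011
step 23: 1010101111101
step 24: 0111110111010
step 25: 1011101010111
step 26: 0101011111011
step 27: 1111101110100
step 28: 0111010101111
step 29: 1010111110110
step 30: 1111011101001
step 31: 1110101011110
step 32: 0101111101101
step 33: 1110111010011
step 34: 1101010111101
step 35: 1011111011010
step 36: 1101110100111
step 37: 1010101111011
step 38: 0111110110101
step 39: 1011101001111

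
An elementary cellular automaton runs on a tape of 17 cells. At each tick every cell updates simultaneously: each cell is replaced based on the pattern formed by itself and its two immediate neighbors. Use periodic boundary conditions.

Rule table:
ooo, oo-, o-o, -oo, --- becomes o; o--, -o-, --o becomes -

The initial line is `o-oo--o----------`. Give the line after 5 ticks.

-ooo----oooooooo-
-ooo-oo-oooooooo-
-ooooooooooooooo-
-ooooooooooooooo-  (fixed point — unchanged through tick 5)

-ooooooooooooooo-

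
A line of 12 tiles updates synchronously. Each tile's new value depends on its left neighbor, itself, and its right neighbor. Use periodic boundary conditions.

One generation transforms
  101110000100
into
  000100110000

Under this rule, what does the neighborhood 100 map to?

At position 5 the neighborhood is 100; the next row has 0 there.

0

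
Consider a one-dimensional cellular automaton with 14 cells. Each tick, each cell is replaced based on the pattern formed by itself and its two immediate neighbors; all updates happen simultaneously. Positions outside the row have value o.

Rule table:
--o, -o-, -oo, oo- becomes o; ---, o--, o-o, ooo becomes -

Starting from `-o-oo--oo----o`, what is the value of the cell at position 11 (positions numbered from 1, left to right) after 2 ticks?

-

-o-oo-ooo---oo
-o-oo-o-o--oo-
position 11 holds -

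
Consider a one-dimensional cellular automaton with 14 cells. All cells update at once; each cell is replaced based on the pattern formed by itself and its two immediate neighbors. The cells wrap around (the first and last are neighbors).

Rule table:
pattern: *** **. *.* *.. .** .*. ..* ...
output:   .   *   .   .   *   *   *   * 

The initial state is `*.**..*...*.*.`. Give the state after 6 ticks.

tick 1: *.**.**.***.*.
tick 2: *.**.**.*.*.*.
tick 3: *.**.**.*.*.*.  (fixed point — unchanged through tick 6)

*.**.**.*.*.*.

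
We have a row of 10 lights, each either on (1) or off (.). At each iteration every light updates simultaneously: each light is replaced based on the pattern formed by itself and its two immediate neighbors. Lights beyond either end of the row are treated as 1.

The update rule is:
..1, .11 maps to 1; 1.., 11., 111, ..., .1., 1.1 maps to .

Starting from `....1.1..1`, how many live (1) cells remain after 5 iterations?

iteration 1: ...1....11
iteration 2: ..1....11.
iteration 3: .1....11..
iteration 4: .....11..1
iteration 5: ....11..11
count of 1: 4

4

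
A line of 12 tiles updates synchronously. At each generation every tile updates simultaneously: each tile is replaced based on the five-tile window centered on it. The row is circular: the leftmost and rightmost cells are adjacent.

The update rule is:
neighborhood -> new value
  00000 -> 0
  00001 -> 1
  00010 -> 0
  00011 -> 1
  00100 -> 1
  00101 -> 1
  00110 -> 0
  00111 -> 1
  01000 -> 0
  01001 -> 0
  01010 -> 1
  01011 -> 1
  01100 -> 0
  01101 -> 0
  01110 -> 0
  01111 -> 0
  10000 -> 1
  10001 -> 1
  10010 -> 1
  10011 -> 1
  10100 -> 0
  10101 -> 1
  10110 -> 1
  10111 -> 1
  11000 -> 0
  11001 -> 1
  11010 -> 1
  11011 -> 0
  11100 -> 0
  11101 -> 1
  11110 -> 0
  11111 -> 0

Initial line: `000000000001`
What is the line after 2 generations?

010000000101
100100010111

100100010111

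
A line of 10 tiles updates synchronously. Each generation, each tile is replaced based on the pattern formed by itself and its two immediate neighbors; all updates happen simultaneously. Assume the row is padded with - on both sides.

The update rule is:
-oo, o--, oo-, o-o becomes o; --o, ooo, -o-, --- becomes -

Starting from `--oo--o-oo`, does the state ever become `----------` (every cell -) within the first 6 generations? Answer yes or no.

no

generation 1: --ooo--ooo
generation 2: --o-oo-o-o
generation 3: ---oooo-o-
generation 4: ---o--oo-o
generation 5: ----o-ooo-
generation 6: -----oo-oo
generation 6 is -----oo-oo, still not uniform -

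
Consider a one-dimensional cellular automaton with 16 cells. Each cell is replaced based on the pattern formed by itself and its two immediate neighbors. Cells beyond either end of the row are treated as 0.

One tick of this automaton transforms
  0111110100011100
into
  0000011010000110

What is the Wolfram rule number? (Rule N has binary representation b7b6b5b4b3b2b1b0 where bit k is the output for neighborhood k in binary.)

112

position 2: 111 → 0  (bit 7 = 0)
position 5: 110 → 1  (bit 6 = 1)
position 6: 101 → 1  (bit 5 = 1)
position 8: 100 → 1  (bit 4 = 1)
position 1: 011 → 0  (bit 3 = 0)
position 7: 010 → 0  (bit 2 = 0)
position 0: 001 → 0  (bit 1 = 0)
position 9: 000 → 0  (bit 0 = 0)
bits b7..b0 = 01110000 = 112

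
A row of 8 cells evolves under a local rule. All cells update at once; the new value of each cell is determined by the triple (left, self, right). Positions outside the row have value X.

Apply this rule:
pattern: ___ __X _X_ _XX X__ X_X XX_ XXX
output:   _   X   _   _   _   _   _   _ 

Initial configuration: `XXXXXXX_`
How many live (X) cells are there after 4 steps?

1

________
_______X
______X_
_____X__
count of X: 1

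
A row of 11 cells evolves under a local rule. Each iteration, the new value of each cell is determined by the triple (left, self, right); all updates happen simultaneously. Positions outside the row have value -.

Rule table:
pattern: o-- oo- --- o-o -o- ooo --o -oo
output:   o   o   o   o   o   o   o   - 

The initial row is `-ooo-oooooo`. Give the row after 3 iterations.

o-ooo-ooooo
oo-ooo-oooo
-oo-ooo-ooo

-oo-ooo-ooo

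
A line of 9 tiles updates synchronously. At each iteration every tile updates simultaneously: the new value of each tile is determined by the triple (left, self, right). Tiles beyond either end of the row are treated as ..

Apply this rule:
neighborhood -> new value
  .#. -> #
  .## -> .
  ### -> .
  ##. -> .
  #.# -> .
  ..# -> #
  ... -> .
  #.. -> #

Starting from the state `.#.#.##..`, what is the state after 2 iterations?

##.#...#.
...##.###

...##.###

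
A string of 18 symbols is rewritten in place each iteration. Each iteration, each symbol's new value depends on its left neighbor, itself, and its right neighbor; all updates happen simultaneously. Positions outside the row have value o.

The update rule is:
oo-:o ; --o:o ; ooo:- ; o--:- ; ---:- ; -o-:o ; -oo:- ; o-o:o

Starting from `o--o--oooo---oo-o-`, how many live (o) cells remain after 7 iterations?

7

o-oo-o---o--o-oooo
oo-ooo--oo-ooo----
-oo--o-o-oo--o---o
o-o-ooooo-o-oo--o-
oooo----oooo-o-ooo
---o---o---oooo---
--oo--oo--o---o--o
count of o: 7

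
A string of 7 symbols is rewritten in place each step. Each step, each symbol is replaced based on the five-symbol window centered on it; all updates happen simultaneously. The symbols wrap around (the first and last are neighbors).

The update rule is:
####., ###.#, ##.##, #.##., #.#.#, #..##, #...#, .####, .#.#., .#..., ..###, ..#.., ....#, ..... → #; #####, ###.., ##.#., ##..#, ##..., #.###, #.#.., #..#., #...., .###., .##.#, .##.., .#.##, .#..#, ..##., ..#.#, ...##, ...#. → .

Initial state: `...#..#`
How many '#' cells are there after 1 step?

##.#..#
count of #: 4

4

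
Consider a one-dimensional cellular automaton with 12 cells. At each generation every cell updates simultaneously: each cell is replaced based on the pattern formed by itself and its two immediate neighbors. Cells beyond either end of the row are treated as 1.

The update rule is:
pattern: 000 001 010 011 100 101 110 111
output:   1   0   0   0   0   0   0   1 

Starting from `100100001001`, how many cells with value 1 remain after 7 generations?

6

generation 1: 000001100000
generation 2: 011100001110
generation 3: 001001100100
generation 4: 000000000000
generation 5: 011111111110
generation 6: 001111111100
generation 7: 000111111000
count of 1: 6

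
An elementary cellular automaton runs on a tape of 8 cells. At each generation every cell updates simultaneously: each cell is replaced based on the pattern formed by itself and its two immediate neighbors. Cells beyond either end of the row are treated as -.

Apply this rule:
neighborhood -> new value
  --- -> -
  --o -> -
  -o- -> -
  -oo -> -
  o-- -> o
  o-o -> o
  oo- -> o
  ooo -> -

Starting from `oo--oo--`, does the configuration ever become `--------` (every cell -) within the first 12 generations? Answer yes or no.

yes

generation 1: -oo--oo-
generation 2: --oo--oo
generation 3: ---oo--o
generation 4: ----oo--
generation 5: -----oo-
generation 6: ------oo
generation 7: -------o
generation 8: --------
all cells are - at generation 8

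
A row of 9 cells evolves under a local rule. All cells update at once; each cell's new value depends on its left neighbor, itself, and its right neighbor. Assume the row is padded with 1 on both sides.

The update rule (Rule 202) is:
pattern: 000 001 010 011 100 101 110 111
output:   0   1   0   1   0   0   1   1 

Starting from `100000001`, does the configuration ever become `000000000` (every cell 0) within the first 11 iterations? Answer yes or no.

no

100000011
100000111
100001111
100011111
100111111
101111111
101111111  (fixed point — unchanged through iteration 11)
iteration 11 is 101111111, still not uniform 0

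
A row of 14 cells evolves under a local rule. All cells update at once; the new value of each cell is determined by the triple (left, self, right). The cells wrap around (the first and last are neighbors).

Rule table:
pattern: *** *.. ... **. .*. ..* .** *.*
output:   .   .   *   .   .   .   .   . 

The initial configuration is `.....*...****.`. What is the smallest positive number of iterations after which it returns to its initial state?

2

****...*......
.....*...****.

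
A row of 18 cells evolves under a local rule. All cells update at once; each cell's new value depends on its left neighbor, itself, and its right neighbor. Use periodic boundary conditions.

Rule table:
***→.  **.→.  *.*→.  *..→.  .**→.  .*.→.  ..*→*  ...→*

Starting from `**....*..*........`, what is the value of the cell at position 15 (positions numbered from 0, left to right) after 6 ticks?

tick 1: ...***..*..*******
tick 2: .**....*..*.......
tick 3: *...***..*..******
tick 4: ..**....*..*......
tick 5: **...***..*..*****
tick 6: ...**....*..*.....
position 15 holds .

.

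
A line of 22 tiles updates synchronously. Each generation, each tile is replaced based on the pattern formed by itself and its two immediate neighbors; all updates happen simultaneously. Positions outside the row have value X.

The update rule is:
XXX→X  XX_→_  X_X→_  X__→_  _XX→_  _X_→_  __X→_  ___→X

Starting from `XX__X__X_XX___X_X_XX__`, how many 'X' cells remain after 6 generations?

X___________X_________
__XXXXXXXXX___XXXXXXX_
___XXXXXXX__X__XXXXX__
_X__XXXXX_______XXX___
_____XXX__XXXXX__X__X_
_XXX__X____XXX________
count of X: 7

7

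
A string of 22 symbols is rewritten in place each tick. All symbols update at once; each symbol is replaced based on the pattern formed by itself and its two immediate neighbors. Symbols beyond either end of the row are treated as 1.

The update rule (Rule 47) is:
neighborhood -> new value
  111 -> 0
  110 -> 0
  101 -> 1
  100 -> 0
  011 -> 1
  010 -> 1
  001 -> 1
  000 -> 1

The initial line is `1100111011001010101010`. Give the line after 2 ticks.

0111001100110000000000

0001100110011111111111
0111001100110000000000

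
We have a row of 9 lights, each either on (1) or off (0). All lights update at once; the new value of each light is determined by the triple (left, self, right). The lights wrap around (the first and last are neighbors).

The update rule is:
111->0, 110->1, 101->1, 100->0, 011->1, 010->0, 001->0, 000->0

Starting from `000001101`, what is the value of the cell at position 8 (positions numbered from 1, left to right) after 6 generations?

000001110
000001010
000000100
000000000
000000000  (fixed point — unchanged through generation 6)
position 8 holds 0

0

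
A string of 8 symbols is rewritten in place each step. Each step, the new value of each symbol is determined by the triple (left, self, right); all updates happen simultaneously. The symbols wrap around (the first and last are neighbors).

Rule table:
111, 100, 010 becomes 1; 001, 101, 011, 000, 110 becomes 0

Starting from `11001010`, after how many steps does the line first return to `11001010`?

8

step 1: 00101010
step 2: 00101011
step 3: 10101000
step 4: 10101100
step 5: 10100010
step 6: 10110010
step 7: 10001010
step 8: 11001010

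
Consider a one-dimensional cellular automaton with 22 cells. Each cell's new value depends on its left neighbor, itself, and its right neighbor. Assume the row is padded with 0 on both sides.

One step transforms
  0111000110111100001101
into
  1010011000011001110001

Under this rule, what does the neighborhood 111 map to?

1

At position 2 the neighborhood is 111; the next row has 1 there.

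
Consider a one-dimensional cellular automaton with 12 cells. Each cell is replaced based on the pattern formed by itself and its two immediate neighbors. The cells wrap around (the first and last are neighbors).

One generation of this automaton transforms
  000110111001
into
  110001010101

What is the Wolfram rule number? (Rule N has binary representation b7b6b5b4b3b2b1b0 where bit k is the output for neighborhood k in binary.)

position 7: 111 → 1  (bit 7 = 1)
position 4: 110 → 0  (bit 6 = 0)
position 5: 101 → 1  (bit 5 = 1)
position 0: 100 → 1  (bit 4 = 1)
position 3: 011 → 0  (bit 3 = 0)
position 11: 010 → 1  (bit 2 = 1)
position 2: 001 → 0  (bit 1 = 0)
position 1: 000 → 1  (bit 0 = 1)
bits b7..b0 = 10110101 = 181

181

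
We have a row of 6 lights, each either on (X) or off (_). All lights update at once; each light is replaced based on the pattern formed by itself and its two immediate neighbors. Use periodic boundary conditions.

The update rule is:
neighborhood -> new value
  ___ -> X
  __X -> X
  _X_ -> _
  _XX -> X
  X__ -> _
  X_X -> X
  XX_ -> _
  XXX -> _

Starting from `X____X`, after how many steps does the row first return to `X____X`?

__XXXX
_XX___
XX__XX
___XX_
XXXX__
X____X

6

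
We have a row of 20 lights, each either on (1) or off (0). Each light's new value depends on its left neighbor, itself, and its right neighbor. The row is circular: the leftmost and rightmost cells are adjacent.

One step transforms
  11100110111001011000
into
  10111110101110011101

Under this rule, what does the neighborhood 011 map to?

At position 0 the neighborhood is 011; the next row has 1 there.

1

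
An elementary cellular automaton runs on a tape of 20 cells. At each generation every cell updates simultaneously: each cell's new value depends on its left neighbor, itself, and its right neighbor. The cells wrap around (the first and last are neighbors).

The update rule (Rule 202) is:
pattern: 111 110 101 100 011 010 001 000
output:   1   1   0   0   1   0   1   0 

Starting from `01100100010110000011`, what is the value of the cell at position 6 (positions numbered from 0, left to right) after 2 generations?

0

01101000100110000111
01100001001110001111
position 6 holds 0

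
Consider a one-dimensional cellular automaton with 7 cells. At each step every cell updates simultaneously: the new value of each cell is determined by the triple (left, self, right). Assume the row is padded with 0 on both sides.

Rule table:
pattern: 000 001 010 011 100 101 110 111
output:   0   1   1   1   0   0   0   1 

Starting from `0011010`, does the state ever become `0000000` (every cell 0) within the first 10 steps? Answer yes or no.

step 1: 0110010
step 2: 1100110
step 3: 1001100
step 4: 1011000
step 5: 1010000
step 6: 1010000  (fixed point — unchanged through step 10)
step 10 is 1010000, still not uniform 0

no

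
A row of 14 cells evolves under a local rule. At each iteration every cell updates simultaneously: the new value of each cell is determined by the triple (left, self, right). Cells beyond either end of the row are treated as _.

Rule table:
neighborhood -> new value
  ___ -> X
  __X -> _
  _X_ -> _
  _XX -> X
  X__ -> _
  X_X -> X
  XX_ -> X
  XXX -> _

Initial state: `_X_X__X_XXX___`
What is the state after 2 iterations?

__X____XX_X_XX
X___XX_XXX_XXX

X___XX_XXX_XXX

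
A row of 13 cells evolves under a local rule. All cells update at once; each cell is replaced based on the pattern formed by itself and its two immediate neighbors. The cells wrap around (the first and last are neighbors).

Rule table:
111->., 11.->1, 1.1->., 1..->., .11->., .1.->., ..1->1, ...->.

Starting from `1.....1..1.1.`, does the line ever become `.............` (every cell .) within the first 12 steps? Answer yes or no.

no

.....1..1....
....1..1.....
...1..1......
..1..1.......
.1..1........
1..1.........
..1.........1
.1.........1.
1.........1..
.........1..1
........1..1.
.......1..1..
step 12 is .......1..1.., still not uniform .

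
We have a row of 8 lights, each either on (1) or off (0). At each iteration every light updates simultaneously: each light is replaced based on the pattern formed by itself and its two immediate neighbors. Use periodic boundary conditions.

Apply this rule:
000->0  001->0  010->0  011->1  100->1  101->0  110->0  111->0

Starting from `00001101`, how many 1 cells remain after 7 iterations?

2

iteration 1: 10001000
iteration 2: 01000100
iteration 3: 00100010
iteration 4: 00010001
iteration 5: 10001000  (repeats iteration 1; period 4)
iteration 7: 00100010
count of 1: 2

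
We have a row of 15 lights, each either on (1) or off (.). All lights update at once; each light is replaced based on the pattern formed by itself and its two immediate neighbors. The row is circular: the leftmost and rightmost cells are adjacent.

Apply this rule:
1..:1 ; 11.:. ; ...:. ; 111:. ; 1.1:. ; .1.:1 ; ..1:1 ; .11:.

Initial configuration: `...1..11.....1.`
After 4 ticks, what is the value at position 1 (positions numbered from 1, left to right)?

1

..1111..1...111
11....1111.1...
..1..1.....11.1
1111111...1...1
position 1 holds 1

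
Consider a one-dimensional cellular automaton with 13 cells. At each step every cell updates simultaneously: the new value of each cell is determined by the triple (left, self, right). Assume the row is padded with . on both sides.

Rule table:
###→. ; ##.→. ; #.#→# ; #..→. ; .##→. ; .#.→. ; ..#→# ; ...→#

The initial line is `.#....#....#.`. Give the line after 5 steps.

###..###..###

#..###..###..
..#....#....#
##..###..###.
...#....#....
###..###..###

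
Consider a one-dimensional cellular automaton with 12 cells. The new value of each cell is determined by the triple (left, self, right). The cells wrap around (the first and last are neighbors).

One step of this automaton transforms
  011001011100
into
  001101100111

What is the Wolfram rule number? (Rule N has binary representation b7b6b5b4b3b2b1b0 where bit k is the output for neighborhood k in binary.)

117

position 8: 111 → 0  (bit 7 = 0)
position 2: 110 → 1  (bit 6 = 1)
position 6: 101 → 1  (bit 5 = 1)
position 3: 100 → 1  (bit 4 = 1)
position 1: 011 → 0  (bit 3 = 0)
position 5: 010 → 1  (bit 2 = 1)
position 0: 001 → 0  (bit 1 = 0)
position 11: 000 → 1  (bit 0 = 1)
bits b7..b0 = 01110101 = 117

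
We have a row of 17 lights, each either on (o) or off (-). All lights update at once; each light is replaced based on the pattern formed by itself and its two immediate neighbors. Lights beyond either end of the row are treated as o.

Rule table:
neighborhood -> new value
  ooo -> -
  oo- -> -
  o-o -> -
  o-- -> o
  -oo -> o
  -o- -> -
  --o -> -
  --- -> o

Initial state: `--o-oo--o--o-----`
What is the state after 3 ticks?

-o-ooo--o----ooo-

tick 1: o---o-o--o--oooo-
tick 2: -oo----o--o-o----
tick 3: -o-ooo--o----ooo-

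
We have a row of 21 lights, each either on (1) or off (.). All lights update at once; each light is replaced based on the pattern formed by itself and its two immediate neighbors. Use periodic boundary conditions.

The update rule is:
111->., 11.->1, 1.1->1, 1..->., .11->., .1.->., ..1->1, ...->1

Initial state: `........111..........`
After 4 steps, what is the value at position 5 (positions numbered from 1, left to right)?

.

11111111..1.111111111
.......1.1.1.........
1111111.1.1..11111111
......11.1..1........
position 5 holds .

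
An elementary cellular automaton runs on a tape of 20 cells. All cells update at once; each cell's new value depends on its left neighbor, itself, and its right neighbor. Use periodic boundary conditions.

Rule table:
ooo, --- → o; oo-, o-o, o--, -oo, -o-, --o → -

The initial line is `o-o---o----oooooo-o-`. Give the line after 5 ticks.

tick 1: ----o---oo--oooo----
tick 2: ooo---o------oo--ooo
tick 3: oo--o---oooo------oo
tick 4: o-----o--oo--oooo--o
tick 5: --ooo---------oo----

--ooo---------oo----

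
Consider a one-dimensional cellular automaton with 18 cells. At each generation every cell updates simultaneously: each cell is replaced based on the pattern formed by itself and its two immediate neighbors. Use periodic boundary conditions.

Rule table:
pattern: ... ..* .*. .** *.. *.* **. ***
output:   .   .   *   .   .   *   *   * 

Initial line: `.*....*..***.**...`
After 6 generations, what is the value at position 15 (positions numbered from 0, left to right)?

generation 1: .*....*...***.*...
generation 2: .*....*....****...
generation 3: .*....*.....***...
generation 4: .*....*......**...
generation 5: .*....*.......*...
generation 6: .*....*.......*...
position 15 holds .

.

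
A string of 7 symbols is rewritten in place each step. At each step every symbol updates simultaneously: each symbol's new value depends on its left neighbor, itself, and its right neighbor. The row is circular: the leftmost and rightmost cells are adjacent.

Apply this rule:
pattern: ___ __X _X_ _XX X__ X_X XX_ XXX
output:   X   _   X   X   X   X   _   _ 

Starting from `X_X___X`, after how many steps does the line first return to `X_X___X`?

step 1: _XXXX_X
step 2: XX___XX
step 3: __XX_X_
step 4: X_X_XXX
step 5: _XXXX__
step 6: _X___XX
step 7: XXXX_X_
step 8: X___XXX
step 9: _XX_X__
step 10: _X_XXXX
step 11: XXXX___
step 12: X___XX_
step 13: XXX_X_X
step 14: ___XXXX
step 15: XX_X___
step 16: X_XXXX_
step 17: XXX___X
step 18: ___XX_X
step 19: XX_X_XX
step 20: __XXXX_
step 21: X_X___X

21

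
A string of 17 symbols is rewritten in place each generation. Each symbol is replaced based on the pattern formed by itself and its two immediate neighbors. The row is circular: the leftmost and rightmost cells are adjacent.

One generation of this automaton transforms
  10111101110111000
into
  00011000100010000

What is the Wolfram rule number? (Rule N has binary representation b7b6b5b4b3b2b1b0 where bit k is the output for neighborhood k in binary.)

position 3: 111 → 1  (bit 7 = 1)
position 5: 110 → 0  (bit 6 = 0)
position 1: 101 → 0  (bit 5 = 0)
position 14: 100 → 0  (bit 4 = 0)
position 2: 011 → 0  (bit 3 = 0)
position 0: 010 → 0  (bit 2 = 0)
position 16: 001 → 0  (bit 1 = 0)
position 15: 000 → 0  (bit 0 = 0)
bits b7..b0 = 10000000 = 128

128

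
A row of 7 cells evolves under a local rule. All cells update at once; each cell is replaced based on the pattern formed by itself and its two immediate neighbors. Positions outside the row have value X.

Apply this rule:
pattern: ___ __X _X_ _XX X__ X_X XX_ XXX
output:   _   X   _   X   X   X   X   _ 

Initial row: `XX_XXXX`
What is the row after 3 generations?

_XXX___
XX_XX_X
_XXXXXX

_XXXXXX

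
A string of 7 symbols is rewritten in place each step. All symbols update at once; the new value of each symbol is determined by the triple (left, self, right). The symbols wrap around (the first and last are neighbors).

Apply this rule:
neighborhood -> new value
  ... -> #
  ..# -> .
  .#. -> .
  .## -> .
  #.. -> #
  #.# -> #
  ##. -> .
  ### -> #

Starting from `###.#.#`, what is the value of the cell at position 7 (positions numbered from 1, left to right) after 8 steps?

.

##.#.#.
..#.#.#
#..#.#.
.#..#.#
#.#..#.
.#.#..#
#.#.#..
.#.#.#.
position 7 holds .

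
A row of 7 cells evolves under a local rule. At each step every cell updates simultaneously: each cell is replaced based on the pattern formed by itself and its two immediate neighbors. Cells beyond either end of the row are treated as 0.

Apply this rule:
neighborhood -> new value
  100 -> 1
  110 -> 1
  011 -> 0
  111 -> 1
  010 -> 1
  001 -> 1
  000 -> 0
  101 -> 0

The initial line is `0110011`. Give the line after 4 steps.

step 1: 1011101
step 2: 1001101
step 3: 1110101
step 4: 0110101

0110101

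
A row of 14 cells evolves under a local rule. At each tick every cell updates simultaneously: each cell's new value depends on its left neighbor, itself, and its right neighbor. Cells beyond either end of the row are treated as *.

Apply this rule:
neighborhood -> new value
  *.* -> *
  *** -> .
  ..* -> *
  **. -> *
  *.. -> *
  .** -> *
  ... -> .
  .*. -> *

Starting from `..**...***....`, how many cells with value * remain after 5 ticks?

4

*****.**.**..*
....**********
*..**.........
******.......*
.....**.....**
count of *: 4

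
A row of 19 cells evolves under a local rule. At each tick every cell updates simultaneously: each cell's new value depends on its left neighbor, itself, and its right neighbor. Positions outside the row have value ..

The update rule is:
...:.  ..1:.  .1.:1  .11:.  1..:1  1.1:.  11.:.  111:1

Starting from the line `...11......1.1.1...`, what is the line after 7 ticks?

.....1.....1.1.11..
.....11....1.1...1.
.......1...1.11..11
.......11..1...1...
.........1.11..11..
.........1...1...1.
.........11..11..11

.........11..11..11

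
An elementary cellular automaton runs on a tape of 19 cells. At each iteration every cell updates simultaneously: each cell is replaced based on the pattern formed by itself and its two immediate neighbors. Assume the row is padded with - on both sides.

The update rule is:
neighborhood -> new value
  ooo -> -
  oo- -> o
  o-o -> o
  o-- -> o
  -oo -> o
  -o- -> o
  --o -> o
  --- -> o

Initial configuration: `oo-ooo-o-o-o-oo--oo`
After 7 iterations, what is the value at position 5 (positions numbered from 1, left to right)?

oooo-oooooooooooooo
o--ooo------------o
oooo-oooooooooooooo  (repeats iteration 1; period 2)
iteration 7: oooo-oooooooooooooo
position 5 holds -

-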